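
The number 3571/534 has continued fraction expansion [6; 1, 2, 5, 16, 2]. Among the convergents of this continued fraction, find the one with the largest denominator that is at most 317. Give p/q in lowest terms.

1732/259

a_0 = 6: 6/1  (≤ bound)
a_1 = 1: 7/1  (≤ bound)
a_2 = 2: 20/3  (≤ bound)
a_3 = 5: 107/16  (≤ bound)
a_4 = 16: 1732/259  (≤ bound)
a_5 = 2: 3571/534  (> 317, stop)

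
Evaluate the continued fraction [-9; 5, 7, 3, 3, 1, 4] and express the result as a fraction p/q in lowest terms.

-20490/2327

Start with 4.
1 + 1/(4/1) = 1 + 1/4 = 5/4
3 + 1/(5/4) = 3 + 4/5 = 19/5
3 + 1/(19/5) = 3 + 5/19 = 62/19
7 + 1/(62/19) = 7 + 19/62 = 453/62
5 + 1/(453/62) = 5 + 62/453 = 2327/453
-9 + 1/(2327/453) = -9 + 453/2327 = -20490/2327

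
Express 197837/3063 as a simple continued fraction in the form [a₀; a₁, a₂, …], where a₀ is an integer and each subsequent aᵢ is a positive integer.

⌊197837/3063⌋ = 64, remainder 1805
⌊3063/1805⌋ = 1, remainder 1258
⌊1805/1258⌋ = 1, remainder 547
⌊1258/547⌋ = 2, remainder 164
⌊547/164⌋ = 3, remainder 55
⌊164/55⌋ = 2, remainder 54
⌊55/54⌋ = 1, remainder 1
⌊54/1⌋ = 54, remainder 0

[64; 1, 1, 2, 3, 2, 1, 54]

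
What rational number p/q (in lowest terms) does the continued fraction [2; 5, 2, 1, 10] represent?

374/171

Build up convergents one term at a time:
a_0 = 2: 2/1
a_1 = 5: 11/5
a_2 = 2: 24/11
a_3 = 1: 35/16
a_4 = 10: 374/171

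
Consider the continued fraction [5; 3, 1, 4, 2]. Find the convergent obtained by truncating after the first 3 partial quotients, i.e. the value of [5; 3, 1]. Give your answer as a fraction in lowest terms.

Start with 1.
3 + 1/(1/1) = 3 + 1/1 = 4/1
5 + 1/(4/1) = 5 + 1/4 = 21/4

21/4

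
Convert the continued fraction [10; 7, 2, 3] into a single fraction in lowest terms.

Start with 3.
2 + 1/(3/1) = 2 + 1/3 = 7/3
7 + 1/(7/3) = 7 + 3/7 = 52/7
10 + 1/(52/7) = 10 + 7/52 = 527/52

527/52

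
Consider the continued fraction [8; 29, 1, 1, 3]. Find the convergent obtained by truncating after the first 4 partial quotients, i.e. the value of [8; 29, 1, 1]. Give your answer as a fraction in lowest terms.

474/59

Collapse the nested fraction from the inside out:
Start with 1.
1 + 1/(1/1) = 1 + 1/1 = 2/1
29 + 1/(2/1) = 29 + 1/2 = 59/2
8 + 1/(59/2) = 8 + 2/59 = 474/59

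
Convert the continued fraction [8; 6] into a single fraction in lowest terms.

Start with 6.
8 + 1/(6/1) = 8 + 1/6 = 49/6

49/6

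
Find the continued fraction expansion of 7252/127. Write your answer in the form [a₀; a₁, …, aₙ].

[57; 9, 1, 3, 3]

⌊7252/127⌋ = 57, remainder 13
⌊127/13⌋ = 9, remainder 10
⌊13/10⌋ = 1, remainder 3
⌊10/3⌋ = 3, remainder 1
⌊3/1⌋ = 3, remainder 0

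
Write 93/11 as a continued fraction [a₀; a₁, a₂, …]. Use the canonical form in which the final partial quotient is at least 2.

93 ÷ 11 → quotient 8, remainder 5
11 ÷ 5 → quotient 2, remainder 1
5 ÷ 1 → quotient 5, remainder 0

[8; 2, 5]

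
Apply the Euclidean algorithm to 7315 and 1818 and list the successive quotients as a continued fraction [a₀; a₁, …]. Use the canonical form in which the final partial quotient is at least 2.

7315 = 4·1818 + 43, so a_0 = 4
1818 = 42·43 + 12, so a_1 = 42
43 = 3·12 + 7, so a_2 = 3
12 = 1·7 + 5, so a_3 = 1
7 = 1·5 + 2, so a_4 = 1
5 = 2·2 + 1, so a_5 = 2
2 = 2·1 + 0, so a_6 = 2

[4; 42, 3, 1, 1, 2, 2]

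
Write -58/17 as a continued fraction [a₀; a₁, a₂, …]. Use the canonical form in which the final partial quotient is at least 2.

[-4; 1, 1, 2, 3]

⌊-58/17⌋ = -4, remainder 10
⌊17/10⌋ = 1, remainder 7
⌊10/7⌋ = 1, remainder 3
⌊7/3⌋ = 2, remainder 1
⌊3/1⌋ = 3, remainder 0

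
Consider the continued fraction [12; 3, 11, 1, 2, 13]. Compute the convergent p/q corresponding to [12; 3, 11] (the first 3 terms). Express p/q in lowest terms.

419/34

Starting at the tail and folding back:
Start with 11.
3 + 1/(11/1) = 3 + 1/11 = 34/11
12 + 1/(34/11) = 12 + 11/34 = 419/34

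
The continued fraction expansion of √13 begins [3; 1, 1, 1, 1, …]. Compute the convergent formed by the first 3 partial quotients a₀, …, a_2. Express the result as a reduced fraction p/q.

Starting at the tail and folding back:
Start with 1.
1 + 1/(1/1) = 1 + 1/1 = 2/1
3 + 1/(2/1) = 3 + 1/2 = 7/2

7/2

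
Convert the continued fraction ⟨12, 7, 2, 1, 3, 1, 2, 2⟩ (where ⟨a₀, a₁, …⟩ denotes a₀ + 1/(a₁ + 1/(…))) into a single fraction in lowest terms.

8216/677

Start with 2.
2 + 1/(2/1) = 2 + 1/2 = 5/2
1 + 1/(5/2) = 1 + 2/5 = 7/5
3 + 1/(7/5) = 3 + 5/7 = 26/7
1 + 1/(26/7) = 1 + 7/26 = 33/26
2 + 1/(33/26) = 2 + 26/33 = 92/33
7 + 1/(92/33) = 7 + 33/92 = 677/92
12 + 1/(677/92) = 12 + 92/677 = 8216/677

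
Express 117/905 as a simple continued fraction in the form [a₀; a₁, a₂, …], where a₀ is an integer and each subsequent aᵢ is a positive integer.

[0; 7, 1, 2, 1, 3, 2, 3]

Run the Euclidean algorithm, recording each quotient:
⌊117/905⌋ = 0, remainder 117
⌊905/117⌋ = 7, remainder 86
⌊117/86⌋ = 1, remainder 31
⌊86/31⌋ = 2, remainder 24
⌊31/24⌋ = 1, remainder 7
⌊24/7⌋ = 3, remainder 3
⌊7/3⌋ = 2, remainder 1
⌊3/1⌋ = 3, remainder 0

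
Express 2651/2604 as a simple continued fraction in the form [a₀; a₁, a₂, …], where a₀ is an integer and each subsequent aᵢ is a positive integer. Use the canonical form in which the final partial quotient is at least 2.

2651 = 1·2604 + 47, so a_0 = 1
2604 = 55·47 + 19, so a_1 = 55
47 = 2·19 + 9, so a_2 = 2
19 = 2·9 + 1, so a_3 = 2
9 = 9·1 + 0, so a_4 = 9

[1; 55, 2, 2, 9]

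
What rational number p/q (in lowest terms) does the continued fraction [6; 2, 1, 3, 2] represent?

Start with 2.
3 + 1/(2/1) = 3 + 1/2 = 7/2
1 + 1/(7/2) = 1 + 2/7 = 9/7
2 + 1/(9/7) = 2 + 7/9 = 25/9
6 + 1/(25/9) = 6 + 9/25 = 159/25

159/25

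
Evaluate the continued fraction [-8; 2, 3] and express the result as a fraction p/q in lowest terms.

Build up convergents one term at a time:
a_0 = -8: -8/1
a_1 = 2: -15/2
a_2 = 3: -53/7

-53/7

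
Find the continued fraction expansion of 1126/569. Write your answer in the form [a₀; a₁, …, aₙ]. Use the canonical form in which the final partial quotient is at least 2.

[1; 1, 46, 2, 2, 2]

Apply division with remainder until the remainder is 0:
1126 ÷ 569 → quotient 1, remainder 557
569 ÷ 557 → quotient 1, remainder 12
557 ÷ 12 → quotient 46, remainder 5
12 ÷ 5 → quotient 2, remainder 2
5 ÷ 2 → quotient 2, remainder 1
2 ÷ 1 → quotient 2, remainder 0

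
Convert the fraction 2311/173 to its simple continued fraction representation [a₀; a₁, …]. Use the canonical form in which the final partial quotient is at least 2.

[13; 2, 1, 3, 1, 3, 3]

Repeatedly divide and take the remainder:
2311 ÷ 173 → quotient 13, remainder 62
173 ÷ 62 → quotient 2, remainder 49
62 ÷ 49 → quotient 1, remainder 13
49 ÷ 13 → quotient 3, remainder 10
13 ÷ 10 → quotient 1, remainder 3
10 ÷ 3 → quotient 3, remainder 1
3 ÷ 1 → quotient 3, remainder 0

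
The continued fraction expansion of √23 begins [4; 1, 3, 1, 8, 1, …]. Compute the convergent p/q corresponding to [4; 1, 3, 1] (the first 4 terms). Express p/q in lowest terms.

24/5

a_0 = 4: 4/1
a_1 = 1: 5/1
a_2 = 3: 19/4
a_3 = 1: 24/5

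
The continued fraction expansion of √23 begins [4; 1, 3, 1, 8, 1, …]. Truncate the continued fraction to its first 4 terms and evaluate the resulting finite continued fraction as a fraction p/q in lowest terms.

24/5

Start with 1.
3 + 1/(1/1) = 3 + 1/1 = 4/1
1 + 1/(4/1) = 1 + 1/4 = 5/4
4 + 1/(5/4) = 4 + 4/5 = 24/5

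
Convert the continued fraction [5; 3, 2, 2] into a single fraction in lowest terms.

90/17

Start with 2.
2 + 1/(2/1) = 2 + 1/2 = 5/2
3 + 1/(5/2) = 3 + 2/5 = 17/5
5 + 1/(17/5) = 5 + 5/17 = 90/17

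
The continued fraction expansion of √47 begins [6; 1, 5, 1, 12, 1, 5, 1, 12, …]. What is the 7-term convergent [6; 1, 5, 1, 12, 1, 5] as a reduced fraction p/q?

3942/575

Starting at the tail and folding back:
Start with 5.
1 + 1/(5/1) = 1 + 1/5 = 6/5
12 + 1/(6/5) = 12 + 5/6 = 77/6
1 + 1/(77/6) = 1 + 6/77 = 83/77
5 + 1/(83/77) = 5 + 77/83 = 492/83
1 + 1/(492/83) = 1 + 83/492 = 575/492
6 + 1/(575/492) = 6 + 492/575 = 3942/575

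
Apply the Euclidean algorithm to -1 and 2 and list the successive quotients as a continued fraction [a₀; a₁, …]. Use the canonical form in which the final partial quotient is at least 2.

⌊-1/2⌋ = -1, remainder 1
⌊2/1⌋ = 2, remainder 0

[-1; 2]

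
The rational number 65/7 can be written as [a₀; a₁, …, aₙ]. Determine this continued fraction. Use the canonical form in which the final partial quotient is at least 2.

[9; 3, 2]

65 ÷ 7 → quotient 9, remainder 2
7 ÷ 2 → quotient 3, remainder 1
2 ÷ 1 → quotient 2, remainder 0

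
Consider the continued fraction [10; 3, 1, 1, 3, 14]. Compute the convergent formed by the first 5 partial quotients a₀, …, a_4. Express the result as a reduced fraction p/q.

Collapse the nested fraction from the inside out:
Start with 3.
1 + 1/(3/1) = 1 + 1/3 = 4/3
1 + 1/(4/3) = 1 + 3/4 = 7/4
3 + 1/(7/4) = 3 + 4/7 = 25/7
10 + 1/(25/7) = 10 + 7/25 = 257/25

257/25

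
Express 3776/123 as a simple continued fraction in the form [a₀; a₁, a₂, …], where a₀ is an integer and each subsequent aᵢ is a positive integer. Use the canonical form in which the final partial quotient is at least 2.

[30; 1, 2, 3, 12]

Repeatedly divide and take the remainder:
3776 ÷ 123 → quotient 30, remainder 86
123 ÷ 86 → quotient 1, remainder 37
86 ÷ 37 → quotient 2, remainder 12
37 ÷ 12 → quotient 3, remainder 1
12 ÷ 1 → quotient 12, remainder 0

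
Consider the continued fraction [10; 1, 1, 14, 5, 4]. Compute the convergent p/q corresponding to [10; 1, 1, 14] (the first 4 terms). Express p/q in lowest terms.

305/29

a_0 = 10: 10/1
a_1 = 1: 11/1
a_2 = 1: 21/2
a_3 = 14: 305/29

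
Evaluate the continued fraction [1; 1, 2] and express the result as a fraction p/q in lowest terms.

5/3

Use the convergent recurrence hₖ = aₖ·hₖ₋₁ + hₖ₋₂ (and likewise for the denominators kₖ):
a_0 = 1: 1/1
a_1 = 1: 2/1
a_2 = 2: 5/3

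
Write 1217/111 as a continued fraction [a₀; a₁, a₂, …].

[10; 1, 26, 1, 3]

⌊1217/111⌋ = 10, remainder 107
⌊111/107⌋ = 1, remainder 4
⌊107/4⌋ = 26, remainder 3
⌊4/3⌋ = 1, remainder 1
⌊3/1⌋ = 3, remainder 0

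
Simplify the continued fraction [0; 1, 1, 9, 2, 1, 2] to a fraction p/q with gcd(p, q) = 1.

83/158

Start with 2.
1 + 1/(2/1) = 1 + 1/2 = 3/2
2 + 1/(3/2) = 2 + 2/3 = 8/3
9 + 1/(8/3) = 9 + 3/8 = 75/8
1 + 1/(75/8) = 1 + 8/75 = 83/75
1 + 1/(83/75) = 1 + 75/83 = 158/83
0 + 1/(158/83) = 0 + 83/158 = 83/158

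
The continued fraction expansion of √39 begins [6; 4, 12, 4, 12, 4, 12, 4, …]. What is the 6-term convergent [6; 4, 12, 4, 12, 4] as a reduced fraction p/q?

a_0 = 6: 6/1
a_1 = 4: 25/4
a_2 = 12: 306/49
a_3 = 4: 1249/200
a_4 = 12: 15294/2449
a_5 = 4: 62425/9996

62425/9996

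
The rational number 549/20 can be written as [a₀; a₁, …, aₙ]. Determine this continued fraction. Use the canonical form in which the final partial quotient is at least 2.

[27; 2, 4, 2]

⌊549/20⌋ = 27, remainder 9
⌊20/9⌋ = 2, remainder 2
⌊9/2⌋ = 4, remainder 1
⌊2/1⌋ = 2, remainder 0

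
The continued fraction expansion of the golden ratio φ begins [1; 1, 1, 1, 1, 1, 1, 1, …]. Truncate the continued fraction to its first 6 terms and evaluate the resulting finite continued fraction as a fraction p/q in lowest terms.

Start with 1.
1 + 1/(1/1) = 1 + 1/1 = 2/1
1 + 1/(2/1) = 1 + 1/2 = 3/2
1 + 1/(3/2) = 1 + 2/3 = 5/3
1 + 1/(5/3) = 1 + 3/5 = 8/5
1 + 1/(8/5) = 1 + 5/8 = 13/8

13/8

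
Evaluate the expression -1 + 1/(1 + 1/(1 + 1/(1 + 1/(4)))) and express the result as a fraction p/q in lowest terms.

-5/14

Start with 4.
1 + 1/(4/1) = 1 + 1/4 = 5/4
1 + 1/(5/4) = 1 + 4/5 = 9/5
1 + 1/(9/5) = 1 + 5/9 = 14/9
-1 + 1/(14/9) = -1 + 9/14 = -5/14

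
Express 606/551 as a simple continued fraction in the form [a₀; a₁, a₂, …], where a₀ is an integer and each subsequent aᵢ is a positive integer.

[1; 10, 55]

⌊606/551⌋ = 1, remainder 55
⌊551/55⌋ = 10, remainder 1
⌊55/1⌋ = 55, remainder 0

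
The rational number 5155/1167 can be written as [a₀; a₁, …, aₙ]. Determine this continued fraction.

[4; 2, 2, 1, 1, 10, 4, 2]

5155 ÷ 1167 → quotient 4, remainder 487
1167 ÷ 487 → quotient 2, remainder 193
487 ÷ 193 → quotient 2, remainder 101
193 ÷ 101 → quotient 1, remainder 92
101 ÷ 92 → quotient 1, remainder 9
92 ÷ 9 → quotient 10, remainder 2
9 ÷ 2 → quotient 4, remainder 1
2 ÷ 1 → quotient 2, remainder 0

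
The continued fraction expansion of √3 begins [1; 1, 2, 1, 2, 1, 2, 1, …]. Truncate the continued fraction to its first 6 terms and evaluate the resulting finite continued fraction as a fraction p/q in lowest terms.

Start with 1.
2 + 1/(1/1) = 2 + 1/1 = 3/1
1 + 1/(3/1) = 1 + 1/3 = 4/3
2 + 1/(4/3) = 2 + 3/4 = 11/4
1 + 1/(11/4) = 1 + 4/11 = 15/11
1 + 1/(15/11) = 1 + 11/15 = 26/15

26/15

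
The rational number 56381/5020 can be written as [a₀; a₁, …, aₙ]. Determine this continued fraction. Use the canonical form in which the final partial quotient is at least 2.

56381 = 11·5020 + 1161, so a_0 = 11
5020 = 4·1161 + 376, so a_1 = 4
1161 = 3·376 + 33, so a_2 = 3
376 = 11·33 + 13, so a_3 = 11
33 = 2·13 + 7, so a_4 = 2
13 = 1·7 + 6, so a_5 = 1
7 = 1·6 + 1, so a_6 = 1
6 = 6·1 + 0, so a_7 = 6

[11; 4, 3, 11, 2, 1, 1, 6]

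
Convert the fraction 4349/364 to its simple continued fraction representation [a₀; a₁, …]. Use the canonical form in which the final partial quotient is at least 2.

Repeatedly divide and take the remainder:
4349 ÷ 364 → quotient 11, remainder 345
364 ÷ 345 → quotient 1, remainder 19
345 ÷ 19 → quotient 18, remainder 3
19 ÷ 3 → quotient 6, remainder 1
3 ÷ 1 → quotient 3, remainder 0

[11; 1, 18, 6, 3]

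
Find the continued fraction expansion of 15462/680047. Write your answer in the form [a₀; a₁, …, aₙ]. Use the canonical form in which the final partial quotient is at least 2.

Apply division with remainder until the remainder is 0:
⌊15462/680047⌋ = 0, remainder 15462
⌊680047/15462⌋ = 43, remainder 15181
⌊15462/15181⌋ = 1, remainder 281
⌊15181/281⌋ = 54, remainder 7
⌊281/7⌋ = 40, remainder 1
⌊7/1⌋ = 7, remainder 0

[0; 43, 1, 54, 40, 7]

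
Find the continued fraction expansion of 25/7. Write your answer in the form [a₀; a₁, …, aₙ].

Repeatedly divide and take the remainder:
⌊25/7⌋ = 3, remainder 4
⌊7/4⌋ = 1, remainder 3
⌊4/3⌋ = 1, remainder 1
⌊3/1⌋ = 3, remainder 0

[3; 1, 1, 3]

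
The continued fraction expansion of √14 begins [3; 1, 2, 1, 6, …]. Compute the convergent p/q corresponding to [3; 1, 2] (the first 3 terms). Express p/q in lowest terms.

Collapse the nested fraction from the inside out:
Start with 2.
1 + 1/(2/1) = 1 + 1/2 = 3/2
3 + 1/(3/2) = 3 + 2/3 = 11/3

11/3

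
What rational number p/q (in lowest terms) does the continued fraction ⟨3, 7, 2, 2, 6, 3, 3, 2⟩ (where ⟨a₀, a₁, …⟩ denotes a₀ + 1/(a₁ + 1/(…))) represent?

17901/5710

Start with 2.
3 + 1/(2/1) = 3 + 1/2 = 7/2
3 + 1/(7/2) = 3 + 2/7 = 23/7
6 + 1/(23/7) = 6 + 7/23 = 145/23
2 + 1/(145/23) = 2 + 23/145 = 313/145
2 + 1/(313/145) = 2 + 145/313 = 771/313
7 + 1/(771/313) = 7 + 313/771 = 5710/771
3 + 1/(5710/771) = 3 + 771/5710 = 17901/5710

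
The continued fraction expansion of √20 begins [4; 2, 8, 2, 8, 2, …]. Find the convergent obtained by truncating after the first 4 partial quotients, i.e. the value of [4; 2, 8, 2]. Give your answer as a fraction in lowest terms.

161/36

Build up convergents one term at a time:
a_0 = 4: 4/1
a_1 = 2: 9/2
a_2 = 8: 76/17
a_3 = 2: 161/36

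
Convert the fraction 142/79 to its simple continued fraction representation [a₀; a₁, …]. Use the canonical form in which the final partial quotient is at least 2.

Apply division with remainder until the remainder is 0:
⌊142/79⌋ = 1, remainder 63
⌊79/63⌋ = 1, remainder 16
⌊63/16⌋ = 3, remainder 15
⌊16/15⌋ = 1, remainder 1
⌊15/1⌋ = 15, remainder 0

[1; 1, 3, 1, 15]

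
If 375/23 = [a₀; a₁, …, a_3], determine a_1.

375 ÷ 23 → quotient 16, remainder 7
23 ÷ 7 → quotient 3, remainder 2

3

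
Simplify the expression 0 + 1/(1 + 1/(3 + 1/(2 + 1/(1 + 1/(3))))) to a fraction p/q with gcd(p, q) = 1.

Collapse the nested fraction from the inside out:
Start with 3.
1 + 1/(3/1) = 1 + 1/3 = 4/3
2 + 1/(4/3) = 2 + 3/4 = 11/4
3 + 1/(11/4) = 3 + 4/11 = 37/11
1 + 1/(37/11) = 1 + 11/37 = 48/37
0 + 1/(48/37) = 0 + 37/48 = 37/48

37/48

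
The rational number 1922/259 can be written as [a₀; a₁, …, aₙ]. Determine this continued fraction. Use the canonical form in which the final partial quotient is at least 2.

1922 ÷ 259 → quotient 7, remainder 109
259 ÷ 109 → quotient 2, remainder 41
109 ÷ 41 → quotient 2, remainder 27
41 ÷ 27 → quotient 1, remainder 14
27 ÷ 14 → quotient 1, remainder 13
14 ÷ 13 → quotient 1, remainder 1
13 ÷ 1 → quotient 13, remainder 0

[7; 2, 2, 1, 1, 1, 13]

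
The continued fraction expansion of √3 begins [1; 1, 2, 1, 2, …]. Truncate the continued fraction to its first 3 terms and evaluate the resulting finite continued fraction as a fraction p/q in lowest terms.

5/3

Start with 2.
1 + 1/(2/1) = 1 + 1/2 = 3/2
1 + 1/(3/2) = 1 + 2/3 = 5/3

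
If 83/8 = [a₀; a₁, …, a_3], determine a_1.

2

Run the Euclidean algorithm, recording each quotient:
83 ÷ 8 → quotient 10, remainder 3
8 ÷ 3 → quotient 2, remainder 2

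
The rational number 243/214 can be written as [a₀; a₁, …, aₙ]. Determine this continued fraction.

[1; 7, 2, 1, 1, 1, 3]

⌊243/214⌋ = 1, remainder 29
⌊214/29⌋ = 7, remainder 11
⌊29/11⌋ = 2, remainder 7
⌊11/7⌋ = 1, remainder 4
⌊7/4⌋ = 1, remainder 3
⌊4/3⌋ = 1, remainder 1
⌊3/1⌋ = 3, remainder 0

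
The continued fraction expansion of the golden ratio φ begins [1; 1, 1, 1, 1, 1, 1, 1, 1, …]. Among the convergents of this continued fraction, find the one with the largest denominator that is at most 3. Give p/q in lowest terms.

5/3

a_0 = 1: 1/1  (≤ bound)
a_1 = 1: 2/1  (≤ bound)
a_2 = 1: 3/2  (≤ bound)
a_3 = 1: 5/3  (≤ bound)
a_4 = 1: 8/5  (> 3, stop)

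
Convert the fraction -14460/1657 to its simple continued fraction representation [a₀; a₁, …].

[-9; 3, 1, 1, 1, 11, 1, 11]

Apply division with remainder until the remainder is 0:
-14460 = -9·1657 + 453, so a_0 = -9
1657 = 3·453 + 298, so a_1 = 3
453 = 1·298 + 155, so a_2 = 1
298 = 1·155 + 143, so a_3 = 1
155 = 1·143 + 12, so a_4 = 1
143 = 11·12 + 11, so a_5 = 11
12 = 1·11 + 1, so a_6 = 1
11 = 11·1 + 0, so a_7 = 11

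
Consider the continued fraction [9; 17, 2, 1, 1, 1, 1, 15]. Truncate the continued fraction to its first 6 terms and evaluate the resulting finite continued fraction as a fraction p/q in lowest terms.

Build up convergents one term at a time:
a_0 = 9: 9/1
a_1 = 17: 154/17
a_2 = 2: 317/35
a_3 = 1: 471/52
a_4 = 1: 788/87
a_5 = 1: 1259/139

1259/139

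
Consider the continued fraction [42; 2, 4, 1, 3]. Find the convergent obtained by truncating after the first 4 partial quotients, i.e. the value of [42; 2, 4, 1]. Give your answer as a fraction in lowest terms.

a_0 = 42: 42/1
a_1 = 2: 85/2
a_2 = 4: 382/9
a_3 = 1: 467/11

467/11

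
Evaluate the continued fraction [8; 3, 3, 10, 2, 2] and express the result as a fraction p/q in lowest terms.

4441/535

Use the convergent recurrence hₖ = aₖ·hₖ₋₁ + hₖ₋₂ (and likewise for the denominators kₖ):
a_0 = 8: 8/1
a_1 = 3: 25/3
a_2 = 3: 83/10
a_3 = 10: 855/103
a_4 = 2: 1793/216
a_5 = 2: 4441/535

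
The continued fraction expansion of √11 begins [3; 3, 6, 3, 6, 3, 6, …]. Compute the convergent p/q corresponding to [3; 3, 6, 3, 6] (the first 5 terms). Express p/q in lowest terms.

Start with 6.
3 + 1/(6/1) = 3 + 1/6 = 19/6
6 + 1/(19/6) = 6 + 6/19 = 120/19
3 + 1/(120/19) = 3 + 19/120 = 379/120
3 + 1/(379/120) = 3 + 120/379 = 1257/379

1257/379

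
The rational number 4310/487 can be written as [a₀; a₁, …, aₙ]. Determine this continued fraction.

[8; 1, 5, 1, 2, 24]

4310 = 8·487 + 414, so a_0 = 8
487 = 1·414 + 73, so a_1 = 1
414 = 5·73 + 49, so a_2 = 5
73 = 1·49 + 24, so a_3 = 1
49 = 2·24 + 1, so a_4 = 2
24 = 24·1 + 0, so a_5 = 24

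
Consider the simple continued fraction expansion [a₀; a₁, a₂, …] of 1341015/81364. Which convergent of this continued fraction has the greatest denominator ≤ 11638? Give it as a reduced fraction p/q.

189325/11487

a_0 = 16: 16/1  (≤ bound)
a_1 = 2: 33/2  (≤ bound)
a_2 = 13: 445/27  (≤ bound)
a_3 = 7: 3148/191  (≤ bound)
a_4 = 60: 189325/11487  (≤ bound)
a_5 = 1: 192473/11678  (> 11638, stop)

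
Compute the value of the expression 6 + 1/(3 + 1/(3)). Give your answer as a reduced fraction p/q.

63/10

Collapse the nested fraction from the inside out:
Start with 3.
3 + 1/(3/1) = 3 + 1/3 = 10/3
6 + 1/(10/3) = 6 + 3/10 = 63/10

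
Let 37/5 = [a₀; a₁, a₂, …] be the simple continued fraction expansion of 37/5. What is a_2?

Repeatedly divide and take the remainder:
⌊37/5⌋ = 7, remainder 2
⌊5/2⌋ = 2, remainder 1
⌊2/1⌋ = 2, remainder 0

2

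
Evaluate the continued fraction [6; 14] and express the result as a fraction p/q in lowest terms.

Work from the innermost term outward:
Start with 14.
6 + 1/(14/1) = 6 + 1/14 = 85/14

85/14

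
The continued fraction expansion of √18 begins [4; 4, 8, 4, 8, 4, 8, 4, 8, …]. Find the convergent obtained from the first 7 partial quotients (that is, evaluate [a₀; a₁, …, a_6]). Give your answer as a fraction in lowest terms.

Build up convergents one term at a time:
a_0 = 4: 4/1
a_1 = 4: 17/4
a_2 = 8: 140/33
a_3 = 4: 577/136
a_4 = 8: 4756/1121
a_5 = 4: 19601/4620
a_6 = 8: 161564/38081

161564/38081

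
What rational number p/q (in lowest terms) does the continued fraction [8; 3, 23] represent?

Start with 23.
3 + 1/(23/1) = 3 + 1/23 = 70/23
8 + 1/(70/23) = 8 + 23/70 = 583/70

583/70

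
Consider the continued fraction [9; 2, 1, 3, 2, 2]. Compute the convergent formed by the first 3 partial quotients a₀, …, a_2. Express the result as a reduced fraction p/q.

a_0 = 9: 9/1
a_1 = 2: 19/2
a_2 = 1: 28/3

28/3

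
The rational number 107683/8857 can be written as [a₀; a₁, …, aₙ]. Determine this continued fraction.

107683 = 12·8857 + 1399, so a_0 = 12
8857 = 6·1399 + 463, so a_1 = 6
1399 = 3·463 + 10, so a_2 = 3
463 = 46·10 + 3, so a_3 = 46
10 = 3·3 + 1, so a_4 = 3
3 = 3·1 + 0, so a_5 = 3

[12; 6, 3, 46, 3, 3]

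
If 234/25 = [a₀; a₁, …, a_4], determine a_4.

2

234 = 9·25 + 9, so a_0 = 9
25 = 2·9 + 7, so a_1 = 2
9 = 1·7 + 2, so a_2 = 1
7 = 3·2 + 1, so a_3 = 3
2 = 2·1 + 0, so a_4 = 2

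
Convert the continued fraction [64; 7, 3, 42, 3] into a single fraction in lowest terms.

a_0 = 64: 64/1
a_1 = 7: 449/7
a_2 = 3: 1411/22
a_3 = 42: 59711/931
a_4 = 3: 180544/2815

180544/2815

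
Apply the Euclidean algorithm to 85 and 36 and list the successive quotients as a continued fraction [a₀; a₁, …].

[2; 2, 1, 3, 3]

Repeatedly divide and take the remainder:
85 ÷ 36 → quotient 2, remainder 13
36 ÷ 13 → quotient 2, remainder 10
13 ÷ 10 → quotient 1, remainder 3
10 ÷ 3 → quotient 3, remainder 1
3 ÷ 1 → quotient 3, remainder 0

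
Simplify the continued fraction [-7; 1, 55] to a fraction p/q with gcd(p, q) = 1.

a_0 = -7: -7/1
a_1 = 1: -6/1
a_2 = 55: -337/56

-337/56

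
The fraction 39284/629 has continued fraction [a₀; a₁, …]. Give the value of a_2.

5

Apply division with remainder until the remainder is 0:
⌊39284/629⌋ = 62, remainder 286
⌊629/286⌋ = 2, remainder 57
⌊286/57⌋ = 5, remainder 1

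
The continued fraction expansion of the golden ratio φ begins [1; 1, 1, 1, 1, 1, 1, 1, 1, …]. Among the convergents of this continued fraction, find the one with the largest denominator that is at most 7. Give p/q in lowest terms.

8/5

a_0 = 1: 1/1  (≤ bound)
a_1 = 1: 2/1  (≤ bound)
a_2 = 1: 3/2  (≤ bound)
a_3 = 1: 5/3  (≤ bound)
a_4 = 1: 8/5  (≤ bound)
a_5 = 1: 13/8  (> 7, stop)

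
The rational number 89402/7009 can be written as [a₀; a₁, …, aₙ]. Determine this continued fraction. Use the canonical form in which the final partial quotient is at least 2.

Apply division with remainder until the remainder is 0:
89402 = 12·7009 + 5294, so a_0 = 12
7009 = 1·5294 + 1715, so a_1 = 1
5294 = 3·1715 + 149, so a_2 = 3
1715 = 11·149 + 76, so a_3 = 11
149 = 1·76 + 73, so a_4 = 1
76 = 1·73 + 3, so a_5 = 1
73 = 24·3 + 1, so a_6 = 24
3 = 3·1 + 0, so a_7 = 3

[12; 1, 3, 11, 1, 1, 24, 3]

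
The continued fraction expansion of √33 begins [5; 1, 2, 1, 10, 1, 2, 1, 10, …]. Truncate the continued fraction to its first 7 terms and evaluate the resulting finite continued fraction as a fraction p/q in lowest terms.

787/137

a_0 = 5: 5/1
a_1 = 1: 6/1
a_2 = 2: 17/3
a_3 = 1: 23/4
a_4 = 10: 247/43
a_5 = 1: 270/47
a_6 = 2: 787/137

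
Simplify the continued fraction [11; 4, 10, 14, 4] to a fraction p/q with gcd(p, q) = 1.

26457/2353

Start with 4.
14 + 1/(4/1) = 14 + 1/4 = 57/4
10 + 1/(57/4) = 10 + 4/57 = 574/57
4 + 1/(574/57) = 4 + 57/574 = 2353/574
11 + 1/(2353/574) = 11 + 574/2353 = 26457/2353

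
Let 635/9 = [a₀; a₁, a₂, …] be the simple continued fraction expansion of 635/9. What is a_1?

1

Apply division with remainder until the remainder is 0:
⌊635/9⌋ = 70, remainder 5
⌊9/5⌋ = 1, remainder 4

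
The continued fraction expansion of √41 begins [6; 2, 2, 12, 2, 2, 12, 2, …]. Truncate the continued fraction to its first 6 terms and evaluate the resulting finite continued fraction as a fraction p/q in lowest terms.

2049/320

Start with 2.
2 + 1/(2/1) = 2 + 1/2 = 5/2
12 + 1/(5/2) = 12 + 2/5 = 62/5
2 + 1/(62/5) = 2 + 5/62 = 129/62
2 + 1/(129/62) = 2 + 62/129 = 320/129
6 + 1/(320/129) = 6 + 129/320 = 2049/320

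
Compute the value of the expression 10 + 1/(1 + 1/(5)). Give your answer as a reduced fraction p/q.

65/6

Use the convergent recurrence hₖ = aₖ·hₖ₋₁ + hₖ₋₂ (and likewise for the denominators kₖ):
a_0 = 10: 10/1
a_1 = 1: 11/1
a_2 = 5: 65/6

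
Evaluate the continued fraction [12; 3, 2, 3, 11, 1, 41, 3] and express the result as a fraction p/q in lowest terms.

Build up convergents one term at a time:
a_0 = 12: 12/1
a_1 = 3: 37/3
a_2 = 2: 86/7
a_3 = 3: 295/24
a_4 = 11: 3331/271
a_5 = 1: 3626/295
a_6 = 41: 151997/12366
a_7 = 3: 459617/37393

459617/37393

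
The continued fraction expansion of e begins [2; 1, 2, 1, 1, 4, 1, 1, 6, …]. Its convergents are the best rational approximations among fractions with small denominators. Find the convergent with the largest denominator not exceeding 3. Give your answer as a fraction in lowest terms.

8/3

List convergents until the denominator exceeds the bound:
a_0 = 2: 2/1  (≤ bound)
a_1 = 1: 3/1  (≤ bound)
a_2 = 2: 8/3  (≤ bound)
a_3 = 1: 11/4  (> 3, stop)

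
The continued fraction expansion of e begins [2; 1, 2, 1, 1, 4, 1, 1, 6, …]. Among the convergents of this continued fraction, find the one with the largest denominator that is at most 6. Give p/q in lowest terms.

11/4

a_0 = 2: 2/1  (≤ bound)
a_1 = 1: 3/1  (≤ bound)
a_2 = 2: 8/3  (≤ bound)
a_3 = 1: 11/4  (≤ bound)
a_4 = 1: 19/7  (> 6, stop)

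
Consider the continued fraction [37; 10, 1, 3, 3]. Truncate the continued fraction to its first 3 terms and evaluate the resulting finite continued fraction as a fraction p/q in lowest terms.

Work from the innermost term outward:
Start with 1.
10 + 1/(1/1) = 10 + 1/1 = 11/1
37 + 1/(11/1) = 37 + 1/11 = 408/11

408/11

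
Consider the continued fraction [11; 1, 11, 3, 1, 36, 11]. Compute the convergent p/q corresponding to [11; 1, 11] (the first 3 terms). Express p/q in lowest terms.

143/12

a_0 = 11: 11/1
a_1 = 1: 12/1
a_2 = 11: 143/12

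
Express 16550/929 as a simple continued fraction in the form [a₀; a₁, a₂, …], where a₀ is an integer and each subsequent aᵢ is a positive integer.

Repeatedly divide and take the remainder:
16550 ÷ 929 → quotient 17, remainder 757
929 ÷ 757 → quotient 1, remainder 172
757 ÷ 172 → quotient 4, remainder 69
172 ÷ 69 → quotient 2, remainder 34
69 ÷ 34 → quotient 2, remainder 1
34 ÷ 1 → quotient 34, remainder 0

[17; 1, 4, 2, 2, 34]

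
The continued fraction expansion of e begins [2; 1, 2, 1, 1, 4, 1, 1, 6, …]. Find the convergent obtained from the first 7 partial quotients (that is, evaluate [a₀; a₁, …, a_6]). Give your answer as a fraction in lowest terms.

a_0 = 2: 2/1
a_1 = 1: 3/1
a_2 = 2: 8/3
a_3 = 1: 11/4
a_4 = 1: 19/7
a_5 = 4: 87/32
a_6 = 1: 106/39

106/39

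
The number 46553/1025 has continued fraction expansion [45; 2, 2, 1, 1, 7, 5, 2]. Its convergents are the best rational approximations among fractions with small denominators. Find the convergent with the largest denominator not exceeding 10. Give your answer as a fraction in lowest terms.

List convergents until the denominator exceeds the bound:
a_0 = 45: 45/1  (≤ bound)
a_1 = 2: 91/2  (≤ bound)
a_2 = 2: 227/5  (≤ bound)
a_3 = 1: 318/7  (≤ bound)
a_4 = 1: 545/12  (> 10, stop)

318/7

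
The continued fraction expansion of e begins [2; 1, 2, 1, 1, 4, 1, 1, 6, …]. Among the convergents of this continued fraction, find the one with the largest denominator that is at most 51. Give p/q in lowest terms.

a_0 = 2: 2/1  (≤ bound)
a_1 = 1: 3/1  (≤ bound)
a_2 = 2: 8/3  (≤ bound)
a_3 = 1: 11/4  (≤ bound)
a_4 = 1: 19/7  (≤ bound)
a_5 = 4: 87/32  (≤ bound)
a_6 = 1: 106/39  (≤ bound)
a_7 = 1: 193/71  (> 51, stop)

106/39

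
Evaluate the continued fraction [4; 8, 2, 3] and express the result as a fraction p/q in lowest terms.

243/59

a_0 = 4: 4/1
a_1 = 8: 33/8
a_2 = 2: 70/17
a_3 = 3: 243/59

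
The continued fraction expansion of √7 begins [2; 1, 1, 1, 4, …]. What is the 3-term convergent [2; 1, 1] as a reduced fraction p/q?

a_0 = 2: 2/1
a_1 = 1: 3/1
a_2 = 1: 5/2

5/2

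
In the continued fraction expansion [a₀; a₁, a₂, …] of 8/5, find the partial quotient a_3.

2

8 = 1·5 + 3, so a_0 = 1
5 = 1·3 + 2, so a_1 = 1
3 = 1·2 + 1, so a_2 = 1
2 = 2·1 + 0, so a_3 = 2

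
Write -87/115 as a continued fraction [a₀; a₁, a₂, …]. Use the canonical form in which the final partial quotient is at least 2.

⌊-87/115⌋ = -1, remainder 28
⌊115/28⌋ = 4, remainder 3
⌊28/3⌋ = 9, remainder 1
⌊3/1⌋ = 3, remainder 0

[-1; 4, 9, 3]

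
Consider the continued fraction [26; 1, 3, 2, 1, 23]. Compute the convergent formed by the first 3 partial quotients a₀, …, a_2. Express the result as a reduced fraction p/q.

107/4

Compute successive convergents:
a_0 = 26: 26/1
a_1 = 1: 27/1
a_2 = 3: 107/4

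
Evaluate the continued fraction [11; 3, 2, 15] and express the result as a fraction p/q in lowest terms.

Build up convergents one term at a time:
a_0 = 11: 11/1
a_1 = 3: 34/3
a_2 = 2: 79/7
a_3 = 15: 1219/108

1219/108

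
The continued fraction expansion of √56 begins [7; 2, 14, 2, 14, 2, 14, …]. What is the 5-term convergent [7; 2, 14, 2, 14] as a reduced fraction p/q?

Use the convergent recurrence hₖ = aₖ·hₖ₋₁ + hₖ₋₂ (and likewise for the denominators kₖ):
a_0 = 7: 7/1
a_1 = 2: 15/2
a_2 = 14: 217/29
a_3 = 2: 449/60
a_4 = 14: 6503/869

6503/869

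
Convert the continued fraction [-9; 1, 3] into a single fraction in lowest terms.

a_0 = -9: -9/1
a_1 = 1: -8/1
a_2 = 3: -33/4

-33/4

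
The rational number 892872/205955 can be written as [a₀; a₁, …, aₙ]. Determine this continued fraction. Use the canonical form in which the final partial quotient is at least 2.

[4; 2, 1, 56, 2, 54, 11]

892872 = 4·205955 + 69052, so a_0 = 4
205955 = 2·69052 + 67851, so a_1 = 2
69052 = 1·67851 + 1201, so a_2 = 1
67851 = 56·1201 + 595, so a_3 = 56
1201 = 2·595 + 11, so a_4 = 2
595 = 54·11 + 1, so a_5 = 54
11 = 11·1 + 0, so a_6 = 11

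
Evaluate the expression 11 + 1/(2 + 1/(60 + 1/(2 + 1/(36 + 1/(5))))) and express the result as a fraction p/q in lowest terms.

Start with 5.
36 + 1/(5/1) = 36 + 1/5 = 181/5
2 + 1/(181/5) = 2 + 5/181 = 367/181
60 + 1/(367/181) = 60 + 181/367 = 22201/367
2 + 1/(22201/367) = 2 + 367/22201 = 44769/22201
11 + 1/(44769/22201) = 11 + 22201/44769 = 514660/44769

514660/44769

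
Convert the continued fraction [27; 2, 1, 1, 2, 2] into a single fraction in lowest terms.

Start with 2.
2 + 1/(2/1) = 2 + 1/2 = 5/2
1 + 1/(5/2) = 1 + 2/5 = 7/5
1 + 1/(7/5) = 1 + 5/7 = 12/7
2 + 1/(12/7) = 2 + 7/12 = 31/12
27 + 1/(31/12) = 27 + 12/31 = 849/31

849/31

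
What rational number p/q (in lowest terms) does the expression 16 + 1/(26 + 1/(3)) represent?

1267/79

Start with 3.
26 + 1/(3/1) = 26 + 1/3 = 79/3
16 + 1/(79/3) = 16 + 3/79 = 1267/79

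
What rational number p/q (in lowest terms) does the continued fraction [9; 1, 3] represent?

Starting at the tail and folding back:
Start with 3.
1 + 1/(3/1) = 1 + 1/3 = 4/3
9 + 1/(4/3) = 9 + 3/4 = 39/4

39/4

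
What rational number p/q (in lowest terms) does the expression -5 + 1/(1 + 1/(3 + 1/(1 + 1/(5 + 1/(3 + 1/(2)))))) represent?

-896/213

Start with 2.
3 + 1/(2/1) = 3 + 1/2 = 7/2
5 + 1/(7/2) = 5 + 2/7 = 37/7
1 + 1/(37/7) = 1 + 7/37 = 44/37
3 + 1/(44/37) = 3 + 37/44 = 169/44
1 + 1/(169/44) = 1 + 44/169 = 213/169
-5 + 1/(213/169) = -5 + 169/213 = -896/213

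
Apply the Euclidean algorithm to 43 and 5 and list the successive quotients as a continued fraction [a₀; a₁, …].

43 = 8·5 + 3, so a_0 = 8
5 = 1·3 + 2, so a_1 = 1
3 = 1·2 + 1, so a_2 = 1
2 = 2·1 + 0, so a_3 = 2

[8; 1, 1, 2]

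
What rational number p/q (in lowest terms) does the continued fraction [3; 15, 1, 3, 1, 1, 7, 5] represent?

16870/5507

Start with 5.
7 + 1/(5/1) = 7 + 1/5 = 36/5
1 + 1/(36/5) = 1 + 5/36 = 41/36
1 + 1/(41/36) = 1 + 36/41 = 77/41
3 + 1/(77/41) = 3 + 41/77 = 272/77
1 + 1/(272/77) = 1 + 77/272 = 349/272
15 + 1/(349/272) = 15 + 272/349 = 5507/349
3 + 1/(5507/349) = 3 + 349/5507 = 16870/5507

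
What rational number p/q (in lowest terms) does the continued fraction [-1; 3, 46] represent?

Build up convergents one term at a time:
a_0 = -1: -1/1
a_1 = 3: -2/3
a_2 = 46: -93/139

-93/139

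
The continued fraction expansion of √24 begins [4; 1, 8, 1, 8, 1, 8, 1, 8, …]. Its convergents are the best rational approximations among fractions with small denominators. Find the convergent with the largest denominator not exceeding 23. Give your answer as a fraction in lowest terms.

49/10

List convergents until the denominator exceeds the bound:
a_0 = 4: 4/1  (≤ bound)
a_1 = 1: 5/1  (≤ bound)
a_2 = 8: 44/9  (≤ bound)
a_3 = 1: 49/10  (≤ bound)
a_4 = 8: 436/89  (> 23, stop)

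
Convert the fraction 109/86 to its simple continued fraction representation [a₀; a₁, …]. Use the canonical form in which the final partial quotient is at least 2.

109 = 1·86 + 23, so a_0 = 1
86 = 3·23 + 17, so a_1 = 3
23 = 1·17 + 6, so a_2 = 1
17 = 2·6 + 5, so a_3 = 2
6 = 1·5 + 1, so a_4 = 1
5 = 5·1 + 0, so a_5 = 5

[1; 3, 1, 2, 1, 5]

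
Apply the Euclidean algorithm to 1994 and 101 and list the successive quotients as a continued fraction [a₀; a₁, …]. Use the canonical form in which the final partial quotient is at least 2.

⌊1994/101⌋ = 19, remainder 75
⌊101/75⌋ = 1, remainder 26
⌊75/26⌋ = 2, remainder 23
⌊26/23⌋ = 1, remainder 3
⌊23/3⌋ = 7, remainder 2
⌊3/2⌋ = 1, remainder 1
⌊2/1⌋ = 2, remainder 0

[19; 1, 2, 1, 7, 1, 2]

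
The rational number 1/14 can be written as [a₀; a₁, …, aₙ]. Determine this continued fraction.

[0; 14]

1 = 0·14 + 1, so a_0 = 0
14 = 14·1 + 0, so a_1 = 14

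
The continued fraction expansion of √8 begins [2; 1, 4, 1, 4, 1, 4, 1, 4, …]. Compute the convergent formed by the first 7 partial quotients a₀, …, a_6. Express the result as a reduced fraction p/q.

Start with 4.
1 + 1/(4/1) = 1 + 1/4 = 5/4
4 + 1/(5/4) = 4 + 4/5 = 24/5
1 + 1/(24/5) = 1 + 5/24 = 29/24
4 + 1/(29/24) = 4 + 24/29 = 140/29
1 + 1/(140/29) = 1 + 29/140 = 169/140
2 + 1/(169/140) = 2 + 140/169 = 478/169

478/169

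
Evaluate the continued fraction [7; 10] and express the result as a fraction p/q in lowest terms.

a_0 = 7: 7/1
a_1 = 10: 71/10

71/10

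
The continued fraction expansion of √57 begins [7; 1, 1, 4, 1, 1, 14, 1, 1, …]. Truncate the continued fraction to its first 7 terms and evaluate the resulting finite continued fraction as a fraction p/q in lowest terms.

Start with 14.
1 + 1/(14/1) = 1 + 1/14 = 15/14
1 + 1/(15/14) = 1 + 14/15 = 29/15
4 + 1/(29/15) = 4 + 15/29 = 131/29
1 + 1/(131/29) = 1 + 29/131 = 160/131
1 + 1/(160/131) = 1 + 131/160 = 291/160
7 + 1/(291/160) = 7 + 160/291 = 2197/291

2197/291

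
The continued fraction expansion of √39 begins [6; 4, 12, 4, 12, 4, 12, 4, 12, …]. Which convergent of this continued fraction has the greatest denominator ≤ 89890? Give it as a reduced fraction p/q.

List convergents until the denominator exceeds the bound:
a_0 = 6: 6/1  (≤ bound)
a_1 = 4: 25/4  (≤ bound)
a_2 = 12: 306/49  (≤ bound)
a_3 = 4: 1249/200  (≤ bound)
a_4 = 12: 15294/2449  (≤ bound)
a_5 = 4: 62425/9996  (≤ bound)
a_6 = 12: 764394/122401  (> 89890, stop)

62425/9996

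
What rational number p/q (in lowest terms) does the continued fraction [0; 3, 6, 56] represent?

337/1067

Start with 56.
6 + 1/(56/1) = 6 + 1/56 = 337/56
3 + 1/(337/56) = 3 + 56/337 = 1067/337
0 + 1/(1067/337) = 0 + 337/1067 = 337/1067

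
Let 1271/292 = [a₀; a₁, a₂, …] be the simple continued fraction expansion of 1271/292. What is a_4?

17

Apply division with remainder until the remainder is 0:
⌊1271/292⌋ = 4, remainder 103
⌊292/103⌋ = 2, remainder 86
⌊103/86⌋ = 1, remainder 17
⌊86/17⌋ = 5, remainder 1
⌊17/1⌋ = 17, remainder 0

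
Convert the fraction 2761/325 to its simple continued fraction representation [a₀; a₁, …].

[8; 2, 53, 1, 2]

2761 = 8·325 + 161, so a_0 = 8
325 = 2·161 + 3, so a_1 = 2
161 = 53·3 + 2, so a_2 = 53
3 = 1·2 + 1, so a_3 = 1
2 = 2·1 + 0, so a_4 = 2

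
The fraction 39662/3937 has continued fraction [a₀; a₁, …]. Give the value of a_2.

Repeatedly divide and take the remainder:
39662 = 10·3937 + 292, so a_0 = 10
3937 = 13·292 + 141, so a_1 = 13
292 = 2·141 + 10, so a_2 = 2

2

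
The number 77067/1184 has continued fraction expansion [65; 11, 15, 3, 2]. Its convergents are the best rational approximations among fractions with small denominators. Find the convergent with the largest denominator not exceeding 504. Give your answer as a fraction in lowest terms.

List convergents until the denominator exceeds the bound:
a_0 = 65: 65/1  (≤ bound)
a_1 = 11: 716/11  (≤ bound)
a_2 = 15: 10805/166  (≤ bound)
a_3 = 3: 33131/509  (> 504, stop)

10805/166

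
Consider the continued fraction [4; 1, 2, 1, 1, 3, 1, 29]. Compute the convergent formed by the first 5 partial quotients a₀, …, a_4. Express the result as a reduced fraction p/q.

a_0 = 4: 4/1
a_1 = 1: 5/1
a_2 = 2: 14/3
a_3 = 1: 19/4
a_4 = 1: 33/7

33/7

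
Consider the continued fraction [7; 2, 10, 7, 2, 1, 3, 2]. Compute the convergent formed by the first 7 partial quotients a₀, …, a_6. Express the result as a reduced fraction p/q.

12882/1723

Use the convergent recurrence hₖ = aₖ·hₖ₋₁ + hₖ₋₂ (and likewise for the denominators kₖ):
a_0 = 7: 7/1
a_1 = 2: 15/2
a_2 = 10: 157/21
a_3 = 7: 1114/149
a_4 = 2: 2385/319
a_5 = 1: 3499/468
a_6 = 3: 12882/1723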